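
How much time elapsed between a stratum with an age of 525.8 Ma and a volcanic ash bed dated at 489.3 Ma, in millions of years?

36.5 million years

525.8 − 489.3 = 36.5 million years.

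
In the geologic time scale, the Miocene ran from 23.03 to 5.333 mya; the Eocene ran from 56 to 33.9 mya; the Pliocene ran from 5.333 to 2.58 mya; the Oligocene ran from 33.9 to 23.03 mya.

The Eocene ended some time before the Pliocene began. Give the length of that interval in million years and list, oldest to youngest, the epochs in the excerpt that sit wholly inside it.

End of Eocene = 33.9 Ma; start of Pliocene = 5.333 Ma.
Gap = 33.9 − 5.333 = 28.567 Myr.
Epochs wholly inside 33.9–5.333 Ma: Oligocene (33.9–23.03), Miocene (23.03–5.333).

28.567 million years; Oligocene, Miocene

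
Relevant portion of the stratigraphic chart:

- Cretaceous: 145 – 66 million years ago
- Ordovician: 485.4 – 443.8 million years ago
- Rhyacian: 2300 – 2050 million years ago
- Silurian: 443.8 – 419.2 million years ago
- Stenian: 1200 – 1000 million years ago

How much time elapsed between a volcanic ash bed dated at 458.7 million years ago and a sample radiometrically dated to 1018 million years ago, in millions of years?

1018 − 458.7 = 559.3 million years.

559.3 million years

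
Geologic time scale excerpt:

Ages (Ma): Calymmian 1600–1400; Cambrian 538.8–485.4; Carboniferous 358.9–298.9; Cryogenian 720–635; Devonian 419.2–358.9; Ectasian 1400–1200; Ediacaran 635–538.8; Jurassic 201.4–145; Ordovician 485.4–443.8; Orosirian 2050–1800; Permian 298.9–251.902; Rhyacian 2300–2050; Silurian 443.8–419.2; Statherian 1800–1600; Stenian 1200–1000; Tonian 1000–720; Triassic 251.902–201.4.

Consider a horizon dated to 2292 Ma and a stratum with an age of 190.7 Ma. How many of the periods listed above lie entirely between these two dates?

15

2292 Ma sits inside the Rhyacian (2300–2050) and 190.7 Ma inside the Jurassic (201.4–145); neither of those is wholly between the two dates.
The listed periods lying completely between them are Orosirian, Statherian, Calymmian, Ectasian, Stenian, Tonian, Cryogenian, Ediacaran, Cambrian, Ordovician, Silurian, Devonian, Carboniferous, Permian, Triassic — 15 in all.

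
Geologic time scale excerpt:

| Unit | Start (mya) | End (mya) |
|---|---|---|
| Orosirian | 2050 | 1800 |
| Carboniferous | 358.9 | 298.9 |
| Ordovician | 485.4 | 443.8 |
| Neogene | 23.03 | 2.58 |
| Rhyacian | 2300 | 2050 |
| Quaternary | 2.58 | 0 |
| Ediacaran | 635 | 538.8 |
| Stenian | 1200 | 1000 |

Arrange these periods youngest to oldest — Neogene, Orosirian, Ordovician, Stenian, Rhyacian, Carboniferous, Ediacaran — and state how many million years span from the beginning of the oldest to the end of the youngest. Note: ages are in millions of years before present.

Neogene → Carboniferous → Ordovician → Ediacaran → Stenian → Orosirian → Rhyacian; total span 2297.42 Myr

Start ages (Ma): Rhyacian 2300, Orosirian 2050, Stenian 1200, Ediacaran 635, Ordovician 485.4, Carboniferous 358.9, Neogene 23.03.
Ordered youngest to oldest: Neogene, Carboniferous, Ordovician, Ediacaran, Stenian, Orosirian, Rhyacian.
Span = 2300 − 2.58 = 2297.42 Myr.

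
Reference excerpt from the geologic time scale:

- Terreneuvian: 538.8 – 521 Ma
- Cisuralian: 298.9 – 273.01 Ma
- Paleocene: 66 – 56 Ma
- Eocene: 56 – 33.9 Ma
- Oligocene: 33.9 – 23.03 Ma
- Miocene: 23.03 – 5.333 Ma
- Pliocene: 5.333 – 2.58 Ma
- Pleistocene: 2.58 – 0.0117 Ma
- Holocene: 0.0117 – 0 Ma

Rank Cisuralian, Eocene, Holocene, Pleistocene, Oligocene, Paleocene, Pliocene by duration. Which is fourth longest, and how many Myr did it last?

Durations: Cisuralian 25.89; Eocene 22.1; Holocene 0.0117; Pleistocene 2.5683; Oligocene 10.87; Paleocene 10; Pliocene 2.753 Myr.
Sorted longest-first: Cisuralian (25.89), Eocene (22.1), Oligocene (10.87), Paleocene (10), Pliocene (2.753), Pleistocene (2.5683), Holocene (0.0117).
The fourth longest is Paleocene at 10 Myr.

Paleocene, 10 million years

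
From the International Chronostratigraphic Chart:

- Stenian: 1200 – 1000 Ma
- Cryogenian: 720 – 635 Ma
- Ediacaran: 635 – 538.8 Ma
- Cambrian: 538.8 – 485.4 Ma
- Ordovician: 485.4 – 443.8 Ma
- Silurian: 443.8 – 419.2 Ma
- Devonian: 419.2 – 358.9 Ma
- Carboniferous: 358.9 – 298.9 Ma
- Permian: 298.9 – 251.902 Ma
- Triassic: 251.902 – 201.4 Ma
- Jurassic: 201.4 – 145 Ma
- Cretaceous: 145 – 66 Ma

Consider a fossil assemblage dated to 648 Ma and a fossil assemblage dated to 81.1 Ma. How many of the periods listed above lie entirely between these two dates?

The older date is 648 Ma and the younger is 81.1 Ma.
Periods with start < 648 and end > 81.1 Ma: Ediacaran (635–538.8), Cambrian (538.8–485.4), Ordovician (485.4–443.8), Silurian (443.8–419.2), Devonian (419.2–358.9), Carboniferous (358.9–298.9), Permian (298.9–251.902), Triassic (251.902–201.4), Jurassic (201.4–145).
That is 9 complete periods.

9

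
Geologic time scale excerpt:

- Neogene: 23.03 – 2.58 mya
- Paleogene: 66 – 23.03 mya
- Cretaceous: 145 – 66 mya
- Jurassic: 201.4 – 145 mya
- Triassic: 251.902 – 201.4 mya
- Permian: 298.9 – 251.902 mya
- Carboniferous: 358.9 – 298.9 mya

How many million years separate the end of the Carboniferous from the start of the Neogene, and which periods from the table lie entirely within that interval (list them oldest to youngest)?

End of Carboniferous = 298.9 Ma; start of Neogene = 23.03 Ma.
Gap = 298.9 − 23.03 = 275.87 Myr.
Periods wholly inside 298.9–23.03 Ma: Permian (298.9–251.902), Triassic (251.902–201.4), Jurassic (201.4–145), Cretaceous (145–66), Paleogene (66–23.03).

275.87 million years; Permian, Triassic, Jurassic, Cretaceous, Paleogene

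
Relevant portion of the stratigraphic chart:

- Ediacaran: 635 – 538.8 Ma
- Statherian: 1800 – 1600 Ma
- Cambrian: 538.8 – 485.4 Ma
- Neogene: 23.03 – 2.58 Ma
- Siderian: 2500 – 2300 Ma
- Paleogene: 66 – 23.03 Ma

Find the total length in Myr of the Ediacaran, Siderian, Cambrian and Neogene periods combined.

370.05 million years

Each duration: Ediacaran = 96.2; Siderian = 200; Cambrian = 53.4; Neogene = 20.45.
Sum: 96.2 + 200 + 53.4 + 20.45 = 370.05 Myr.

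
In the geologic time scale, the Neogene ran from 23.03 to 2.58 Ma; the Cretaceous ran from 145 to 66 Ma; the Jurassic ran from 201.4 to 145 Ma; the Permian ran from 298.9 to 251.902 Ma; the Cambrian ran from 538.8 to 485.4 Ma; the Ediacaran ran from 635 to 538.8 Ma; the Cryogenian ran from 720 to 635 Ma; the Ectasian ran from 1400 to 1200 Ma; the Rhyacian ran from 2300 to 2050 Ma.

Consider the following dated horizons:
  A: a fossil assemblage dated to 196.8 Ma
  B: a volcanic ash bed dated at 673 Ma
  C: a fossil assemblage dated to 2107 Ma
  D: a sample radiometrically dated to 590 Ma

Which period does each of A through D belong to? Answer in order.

A — Jurassic; B — Cryogenian; C — Rhyacian; D — Ediacaran

A: 196.8 Ma lies in 201.4–145 Ma, so Jurassic.
B: 673 Ma lies in 720–635 Ma, so Cryogenian.
C: 2107 Ma lies in 2300–2050 Ma, so Rhyacian.
D: 590 Ma lies in 635–538.8 Ma, so Ediacaran.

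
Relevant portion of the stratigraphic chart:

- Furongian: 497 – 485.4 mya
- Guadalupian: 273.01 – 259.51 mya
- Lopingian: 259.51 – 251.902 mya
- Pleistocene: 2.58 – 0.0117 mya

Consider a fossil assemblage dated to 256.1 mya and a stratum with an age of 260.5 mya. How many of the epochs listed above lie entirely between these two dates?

0

Checking each listed span, none has both start < 260.5 Ma and end > 256.1 Ma — every epoch straddles one of the two dates or lies outside them — so the count is 0.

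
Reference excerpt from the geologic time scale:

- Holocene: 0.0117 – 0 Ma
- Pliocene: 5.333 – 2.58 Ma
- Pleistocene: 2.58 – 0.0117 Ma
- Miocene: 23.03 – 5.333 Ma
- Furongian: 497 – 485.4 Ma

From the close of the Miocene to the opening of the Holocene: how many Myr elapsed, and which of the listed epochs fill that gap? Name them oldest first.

End of Miocene = 5.333 Ma; start of Holocene = 0.0117 Ma.
Gap = 5.333 − 0.0117 = 5.3213 Myr.
Epochs wholly inside 5.333–0.0117 Ma: Pliocene (5.333–2.58), Pleistocene (2.58–0.0117).

5.3213 million years; Pliocene, Pleistocene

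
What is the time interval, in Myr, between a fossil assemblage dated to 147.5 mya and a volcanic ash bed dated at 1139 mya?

991.5 million years

1139 − 147.5 = 991.5 million years.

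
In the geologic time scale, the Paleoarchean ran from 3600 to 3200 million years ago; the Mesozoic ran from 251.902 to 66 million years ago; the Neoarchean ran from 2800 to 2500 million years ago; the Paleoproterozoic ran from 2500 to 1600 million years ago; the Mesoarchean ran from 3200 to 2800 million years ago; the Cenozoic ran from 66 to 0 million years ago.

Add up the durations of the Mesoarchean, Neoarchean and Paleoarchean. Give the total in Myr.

Duration is start − end for each: (3200 − 2800) + (2800 − 2500) + (3600 − 3200).
That is 400 + 300 + 400, which totals 1100 million years.

1100 million years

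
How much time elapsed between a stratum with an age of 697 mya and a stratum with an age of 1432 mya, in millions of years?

735 million years

1432 − 697 = 735 million years.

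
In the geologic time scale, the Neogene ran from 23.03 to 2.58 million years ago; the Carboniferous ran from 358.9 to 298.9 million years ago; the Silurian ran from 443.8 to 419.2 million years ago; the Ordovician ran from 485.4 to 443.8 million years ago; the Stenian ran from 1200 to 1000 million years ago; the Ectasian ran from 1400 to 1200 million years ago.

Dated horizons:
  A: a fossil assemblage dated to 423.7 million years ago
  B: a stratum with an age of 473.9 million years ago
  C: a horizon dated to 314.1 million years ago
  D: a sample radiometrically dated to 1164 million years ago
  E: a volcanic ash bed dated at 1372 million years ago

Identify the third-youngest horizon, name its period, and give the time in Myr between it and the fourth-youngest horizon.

B, in the Ordovician; 690.1 million years to D

Sorted youngest-first by Ma: C (314.1), A (423.7), B (473.9), D (1164), E (1372).
The third youngest is B at 473.9 Ma, which lies in 485.4–443.8 Ma: the Ordovician.
The fourth youngest is D at 1164 Ma; separation = |473.9 − 1164| = 690.1 Myr.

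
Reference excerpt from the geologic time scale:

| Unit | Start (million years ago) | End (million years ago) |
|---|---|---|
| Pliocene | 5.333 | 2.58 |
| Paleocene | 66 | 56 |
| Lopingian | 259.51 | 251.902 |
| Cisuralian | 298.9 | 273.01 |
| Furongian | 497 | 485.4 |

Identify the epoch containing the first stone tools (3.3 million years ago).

3.3 Ma lies between 5.333 and 2.58 Ma, so it falls in the Pliocene.

Pliocene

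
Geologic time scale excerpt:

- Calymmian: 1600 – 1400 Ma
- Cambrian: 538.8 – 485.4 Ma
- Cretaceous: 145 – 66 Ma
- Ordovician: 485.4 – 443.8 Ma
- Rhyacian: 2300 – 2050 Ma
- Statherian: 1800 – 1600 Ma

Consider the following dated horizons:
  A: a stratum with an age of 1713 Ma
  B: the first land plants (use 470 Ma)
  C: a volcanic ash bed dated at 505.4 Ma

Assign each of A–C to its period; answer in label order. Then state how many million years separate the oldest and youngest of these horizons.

Match each age against the start–end ranges in the excerpt: A = 1713 Ma → Statherian (1800–1600); B = 470 Ma → Ordovician (485.4–443.8); C = 505.4 Ma → Cambrian (538.8–485.4).
The largest age is 1713 Ma and the smallest is 470 Ma; their difference is 1243 Myr.

A — Statherian; B — Ordovician; C — Cambrian; span 1243 million years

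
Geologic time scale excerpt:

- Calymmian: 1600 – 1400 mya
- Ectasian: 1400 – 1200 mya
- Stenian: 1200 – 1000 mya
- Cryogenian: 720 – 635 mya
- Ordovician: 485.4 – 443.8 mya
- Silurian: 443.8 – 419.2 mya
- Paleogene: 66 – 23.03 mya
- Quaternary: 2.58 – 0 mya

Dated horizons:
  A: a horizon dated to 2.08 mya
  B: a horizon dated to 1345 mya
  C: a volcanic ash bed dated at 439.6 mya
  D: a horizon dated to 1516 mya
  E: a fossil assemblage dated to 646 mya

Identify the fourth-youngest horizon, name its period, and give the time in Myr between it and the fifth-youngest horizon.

Smaller Ma means younger, so youngest first: A 2.08 < C 439.6 < E 646 < B 1345 < D 1516.
Counting 4 along gives B (1345 Ma); the excerpt puts that inside the Ectasian, 1400–1200 Ma.
Next in line is D (1516 Ma), and 1516 − 1345 = 171 Myr.

B, in the Ectasian; 171 million years to D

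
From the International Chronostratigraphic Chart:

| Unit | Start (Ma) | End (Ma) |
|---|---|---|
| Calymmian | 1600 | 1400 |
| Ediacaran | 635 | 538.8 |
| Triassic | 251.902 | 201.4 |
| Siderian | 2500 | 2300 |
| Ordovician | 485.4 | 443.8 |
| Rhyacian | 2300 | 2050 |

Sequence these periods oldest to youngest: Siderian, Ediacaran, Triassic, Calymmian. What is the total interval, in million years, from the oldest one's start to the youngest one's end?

Siderian, Calymmian, Ediacaran, Triassic; total span 2298.6 Myr

From the excerpt: Siderian 2500–2300; Ediacaran 635–538.8; Triassic 251.902–201.4; Calymmian 1600–1400 (Ma).
Larger Ma is earlier, so the oldest is Siderian and the youngest is Triassic; oldest to youngest: Siderian, Calymmian, Ediacaran, Triassic.
Oldest start 2500 minus youngest end 201.4 gives 2298.6 Myr overall.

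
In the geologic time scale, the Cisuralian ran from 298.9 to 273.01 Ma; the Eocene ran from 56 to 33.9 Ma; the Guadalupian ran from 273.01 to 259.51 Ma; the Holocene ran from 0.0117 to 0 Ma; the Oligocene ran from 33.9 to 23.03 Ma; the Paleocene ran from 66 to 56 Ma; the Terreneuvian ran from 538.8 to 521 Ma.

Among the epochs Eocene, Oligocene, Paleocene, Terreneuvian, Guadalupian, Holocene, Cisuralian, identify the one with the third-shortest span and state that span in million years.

Start − end for each: Eocene 56 − 33.9 = 22.1; Oligocene 33.9 − 23.03 = 10.87; Paleocene 66 − 56 = 10; Terreneuvian 538.8 − 521 = 17.8; Guadalupian 273.01 − 259.51 = 13.5; Holocene 0.0117 − 0 = 0.0117; Cisuralian 298.9 − 273.01 = 25.89.
Ranking these from shortest: Holocene < Paleocene < Oligocene < Guadalupian < Terreneuvian < Eocene < Cisuralian.
Position 3 in that ranking is Oligocene, which lasted 10.87 Myr.

Oligocene, 10.87 million years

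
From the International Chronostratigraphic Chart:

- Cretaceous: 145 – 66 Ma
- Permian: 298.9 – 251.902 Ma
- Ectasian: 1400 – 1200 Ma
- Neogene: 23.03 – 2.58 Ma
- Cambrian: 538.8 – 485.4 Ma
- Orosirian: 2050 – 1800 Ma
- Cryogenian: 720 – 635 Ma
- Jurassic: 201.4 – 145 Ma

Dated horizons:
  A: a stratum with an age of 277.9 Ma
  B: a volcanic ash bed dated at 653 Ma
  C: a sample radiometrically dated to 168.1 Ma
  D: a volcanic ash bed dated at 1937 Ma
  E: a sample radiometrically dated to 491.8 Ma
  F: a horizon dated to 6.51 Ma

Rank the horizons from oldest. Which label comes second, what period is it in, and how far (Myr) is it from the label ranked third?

Larger Ma means older, so oldest first: D 1937 > B 653 > E 491.8 > A 277.9 > C 168.1 > F 6.51.
Counting 2 along gives B (653 Ma); the excerpt puts that inside the Cryogenian, 720–635 Ma.
Next in line is E (491.8 Ma), and 653 − 491.8 = 161.2 Myr.

B, in the Cryogenian; 161.2 million years to E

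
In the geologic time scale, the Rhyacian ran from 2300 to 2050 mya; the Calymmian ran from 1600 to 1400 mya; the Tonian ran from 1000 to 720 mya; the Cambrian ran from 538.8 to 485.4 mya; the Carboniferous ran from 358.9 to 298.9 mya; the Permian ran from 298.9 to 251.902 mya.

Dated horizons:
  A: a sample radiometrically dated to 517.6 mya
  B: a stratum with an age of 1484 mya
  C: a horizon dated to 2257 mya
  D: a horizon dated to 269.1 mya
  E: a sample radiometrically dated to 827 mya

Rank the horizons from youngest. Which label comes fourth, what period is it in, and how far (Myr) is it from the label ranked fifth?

Smaller Ma means younger, so youngest first: D 269.1 < A 517.6 < E 827 < B 1484 < C 2257.
Counting 4 along gives B (1484 Ma); the excerpt puts that inside the Calymmian, 1600–1400 Ma.
Next in line is C (2257 Ma), and 2257 − 1484 = 773 Myr.

B, in the Calymmian; 773 million years to C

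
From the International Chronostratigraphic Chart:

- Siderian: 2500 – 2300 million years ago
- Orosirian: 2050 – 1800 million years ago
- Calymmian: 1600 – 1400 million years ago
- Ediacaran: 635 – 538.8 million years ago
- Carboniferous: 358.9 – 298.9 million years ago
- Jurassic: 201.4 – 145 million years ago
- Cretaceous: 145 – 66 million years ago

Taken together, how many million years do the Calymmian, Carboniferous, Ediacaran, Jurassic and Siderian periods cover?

Each duration: Calymmian = 200; Carboniferous = 60; Ediacaran = 96.2; Jurassic = 56.4; Siderian = 200.
Sum: 200 + 60 + 96.2 + 56.4 + 200 = 612.6 Myr.

612.6 million years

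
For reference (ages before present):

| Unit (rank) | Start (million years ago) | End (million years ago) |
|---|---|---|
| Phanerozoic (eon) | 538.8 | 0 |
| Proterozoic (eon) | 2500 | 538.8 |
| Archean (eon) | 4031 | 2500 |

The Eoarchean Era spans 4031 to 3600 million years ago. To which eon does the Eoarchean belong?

Archean

The Eoarchean (4031–3600 Ma) lies entirely within 4031–2500 Ma, the Archean Eon.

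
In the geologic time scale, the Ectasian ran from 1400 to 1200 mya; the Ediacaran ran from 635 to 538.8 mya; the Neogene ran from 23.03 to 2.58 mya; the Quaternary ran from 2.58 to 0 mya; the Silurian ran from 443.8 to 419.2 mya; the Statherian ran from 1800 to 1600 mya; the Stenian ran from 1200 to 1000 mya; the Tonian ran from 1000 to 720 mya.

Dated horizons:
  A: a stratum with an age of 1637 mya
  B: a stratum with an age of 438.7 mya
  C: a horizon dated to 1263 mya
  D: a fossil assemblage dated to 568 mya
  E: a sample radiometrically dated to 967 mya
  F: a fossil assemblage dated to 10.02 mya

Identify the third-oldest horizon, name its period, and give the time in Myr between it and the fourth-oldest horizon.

Larger Ma means older, so oldest first: A 1637 > C 1263 > E 967 > D 568 > B 438.7 > F 10.02.
Counting 3 along gives E (967 Ma); the excerpt puts that inside the Tonian, 1000–720 Ma.
Next in line is D (568 Ma), and 967 − 568 = 399 Myr.

E, in the Tonian; 399 million years to D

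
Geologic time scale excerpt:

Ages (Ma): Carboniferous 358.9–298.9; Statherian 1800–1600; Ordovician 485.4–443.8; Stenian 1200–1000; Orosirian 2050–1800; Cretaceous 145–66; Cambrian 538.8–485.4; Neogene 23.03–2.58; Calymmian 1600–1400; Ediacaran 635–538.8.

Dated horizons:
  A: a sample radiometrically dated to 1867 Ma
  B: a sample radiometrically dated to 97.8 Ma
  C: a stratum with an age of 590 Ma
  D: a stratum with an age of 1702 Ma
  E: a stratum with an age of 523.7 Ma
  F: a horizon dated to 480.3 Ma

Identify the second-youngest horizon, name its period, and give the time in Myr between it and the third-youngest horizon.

F, in the Ordovician; 43.4 million years to E

Smaller Ma means younger, so youngest first: B 97.8 < F 480.3 < E 523.7 < C 590 < D 1702 < A 1867.
Counting 2 along gives F (480.3 Ma); the excerpt puts that inside the Ordovician, 485.4–443.8 Ma.
Next in line is E (523.7 Ma), and 523.7 − 480.3 = 43.4 Myr.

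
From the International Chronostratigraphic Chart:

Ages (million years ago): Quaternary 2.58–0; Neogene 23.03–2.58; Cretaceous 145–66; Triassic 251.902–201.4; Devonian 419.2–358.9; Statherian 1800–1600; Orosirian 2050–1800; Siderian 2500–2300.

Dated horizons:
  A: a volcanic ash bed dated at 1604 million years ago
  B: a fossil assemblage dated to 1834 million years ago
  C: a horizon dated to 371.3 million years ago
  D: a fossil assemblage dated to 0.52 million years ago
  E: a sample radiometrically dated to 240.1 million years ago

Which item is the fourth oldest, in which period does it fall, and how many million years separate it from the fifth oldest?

E, in the Triassic; 239.58 million years to D

Sorted oldest-first by Ma: B (1834), A (1604), C (371.3), E (240.1), D (0.52).
The fourth oldest is E at 240.1 Ma, which lies in 251.902–201.4 Ma: the Triassic.
The fifth oldest is D at 0.52 Ma; separation = |240.1 − 0.52| = 239.58 Myr.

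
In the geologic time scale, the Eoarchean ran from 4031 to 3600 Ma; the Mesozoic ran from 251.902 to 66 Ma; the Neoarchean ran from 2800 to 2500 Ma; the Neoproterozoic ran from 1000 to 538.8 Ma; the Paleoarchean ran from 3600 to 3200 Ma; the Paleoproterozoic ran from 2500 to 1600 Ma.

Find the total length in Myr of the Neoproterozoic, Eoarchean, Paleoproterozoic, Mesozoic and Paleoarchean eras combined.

Each duration: Neoproterozoic = 461.2; Eoarchean = 431; Paleoproterozoic = 900; Mesozoic = 185.902; Paleoarchean = 400.
Sum: 461.2 + 431 + 900 + 185.902 + 400 = 2378.102 Myr.

2378.102 million years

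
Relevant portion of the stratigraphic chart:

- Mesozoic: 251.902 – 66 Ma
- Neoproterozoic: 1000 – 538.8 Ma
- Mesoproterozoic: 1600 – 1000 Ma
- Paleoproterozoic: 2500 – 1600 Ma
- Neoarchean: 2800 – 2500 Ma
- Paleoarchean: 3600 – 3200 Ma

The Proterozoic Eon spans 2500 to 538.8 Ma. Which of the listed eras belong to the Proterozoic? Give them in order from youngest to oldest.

Neoproterozoic, Mesoproterozoic, Paleoproterozoic

Eras with both bounds inside 2500–538.8 Ma: Neoproterozoic (1000–538.8), Mesoproterozoic (1600–1000), Paleoproterozoic (2500–1600).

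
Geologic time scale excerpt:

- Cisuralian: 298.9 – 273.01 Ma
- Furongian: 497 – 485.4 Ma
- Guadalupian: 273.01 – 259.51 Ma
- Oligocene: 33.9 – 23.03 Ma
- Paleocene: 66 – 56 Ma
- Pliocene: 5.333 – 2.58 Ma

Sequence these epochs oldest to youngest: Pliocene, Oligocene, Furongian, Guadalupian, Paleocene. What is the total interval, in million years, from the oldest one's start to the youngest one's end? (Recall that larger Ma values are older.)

Start ages (Ma): Furongian 497, Guadalupian 273.01, Paleocene 66, Oligocene 33.9, Pliocene 5.333.
Ordered oldest to youngest: Furongian, Guadalupian, Paleocene, Oligocene, Pliocene.
Span = 497 − 2.58 = 494.42 Myr.

Furongian → Guadalupian → Paleocene → Oligocene → Pliocene; total span 494.42 Myr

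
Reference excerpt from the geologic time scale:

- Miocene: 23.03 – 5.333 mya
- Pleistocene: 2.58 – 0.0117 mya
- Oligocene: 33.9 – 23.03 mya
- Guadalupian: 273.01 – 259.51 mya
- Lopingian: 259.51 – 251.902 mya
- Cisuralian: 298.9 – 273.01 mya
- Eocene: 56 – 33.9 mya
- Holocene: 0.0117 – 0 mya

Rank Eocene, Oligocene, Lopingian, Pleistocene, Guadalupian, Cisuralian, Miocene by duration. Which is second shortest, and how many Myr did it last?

Durations: Eocene 22.1; Oligocene 10.87; Lopingian 7.608; Pleistocene 2.5683; Guadalupian 13.5; Cisuralian 25.89; Miocene 17.697 Myr.
Sorted shortest-first: Pleistocene (2.5683), Lopingian (7.608), Oligocene (10.87), Guadalupian (13.5), Miocene (17.697), Eocene (22.1), Cisuralian (25.89).
The second shortest is Lopingian at 7.608 Myr.

Lopingian, 7.608 million years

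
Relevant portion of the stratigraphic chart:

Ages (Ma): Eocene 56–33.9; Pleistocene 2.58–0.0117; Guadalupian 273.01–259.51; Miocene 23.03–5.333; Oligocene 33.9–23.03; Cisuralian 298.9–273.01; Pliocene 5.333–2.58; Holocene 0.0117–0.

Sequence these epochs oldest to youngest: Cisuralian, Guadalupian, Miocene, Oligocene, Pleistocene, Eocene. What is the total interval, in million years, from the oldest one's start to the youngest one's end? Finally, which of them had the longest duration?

Start ages (Ma): Cisuralian 298.9, Guadalupian 273.01, Eocene 56, Oligocene 33.9, Miocene 23.03, Pleistocene 2.58.
Ordered oldest to youngest: Cisuralian, Guadalupian, Eocene, Oligocene, Miocene, Pleistocene.
Span = 298.9 − 0.0117 = 298.8883 Myr.
Durations: Eocene 22.1, Miocene 17.697, Cisuralian 25.89, Pleistocene 2.5683, Guadalupian 13.5, Oligocene 10.87 → longest is Cisuralian (25.89 Myr).

Cisuralian, Guadalupian, Eocene, Oligocene, Miocene, Pleistocene; total span 298.8883 Myr; longest is Cisuralian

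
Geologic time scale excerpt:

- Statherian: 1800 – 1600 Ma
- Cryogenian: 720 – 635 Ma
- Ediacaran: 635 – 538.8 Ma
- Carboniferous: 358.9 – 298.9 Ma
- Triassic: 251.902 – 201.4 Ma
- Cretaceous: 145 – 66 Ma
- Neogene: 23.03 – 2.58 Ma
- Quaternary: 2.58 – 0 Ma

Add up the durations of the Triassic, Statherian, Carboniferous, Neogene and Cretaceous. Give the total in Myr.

Each duration: Triassic = 50.502; Statherian = 200; Carboniferous = 60; Neogene = 20.45; Cretaceous = 79.
Sum: 50.502 + 200 + 60 + 20.45 + 79 = 409.952 Myr.

409.952 million years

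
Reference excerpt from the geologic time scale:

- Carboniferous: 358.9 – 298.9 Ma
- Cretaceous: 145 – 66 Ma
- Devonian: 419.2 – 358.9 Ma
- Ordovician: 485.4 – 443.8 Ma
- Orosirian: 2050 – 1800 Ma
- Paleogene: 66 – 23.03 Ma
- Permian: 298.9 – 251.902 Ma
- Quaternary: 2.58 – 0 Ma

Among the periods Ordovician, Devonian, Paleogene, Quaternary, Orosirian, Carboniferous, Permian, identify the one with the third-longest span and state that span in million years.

Carboniferous, 60 million years

Start − end for each: Ordovician 485.4 − 443.8 = 41.6; Devonian 419.2 − 358.9 = 60.3; Paleogene 66 − 23.03 = 42.97; Quaternary 2.58 − 0 = 2.58; Orosirian 2050 − 1800 = 250; Carboniferous 358.9 − 298.9 = 60; Permian 298.9 − 251.902 = 46.998.
Ranking these from longest: Orosirian > Devonian > Carboniferous > Permian > Paleogene > Ordovician > Quaternary.
Position 3 in that ranking is Carboniferous, which lasted 60 Myr.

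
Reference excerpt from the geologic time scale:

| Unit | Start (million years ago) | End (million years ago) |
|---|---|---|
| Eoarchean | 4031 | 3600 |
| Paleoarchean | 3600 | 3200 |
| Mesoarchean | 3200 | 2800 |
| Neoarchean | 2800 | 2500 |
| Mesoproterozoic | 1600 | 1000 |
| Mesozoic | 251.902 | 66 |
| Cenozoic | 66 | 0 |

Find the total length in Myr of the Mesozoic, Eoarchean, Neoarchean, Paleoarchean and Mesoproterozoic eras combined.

Duration is start − end for each: (251.902 − 66) + (4031 − 3600) + (2800 − 2500) + (3600 − 3200) + (1600 − 1000).
That is 185.902 + 431 + 300 + 400 + 600, which totals 1916.902 million years.

1916.902 million years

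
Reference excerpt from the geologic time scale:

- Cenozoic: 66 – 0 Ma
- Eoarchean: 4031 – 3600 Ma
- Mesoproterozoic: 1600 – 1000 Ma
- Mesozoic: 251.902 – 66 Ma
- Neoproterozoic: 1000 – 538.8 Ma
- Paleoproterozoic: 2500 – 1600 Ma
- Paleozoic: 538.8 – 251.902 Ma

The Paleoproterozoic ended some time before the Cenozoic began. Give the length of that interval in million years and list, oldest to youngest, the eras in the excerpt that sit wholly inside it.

The Paleoproterozoic closes at 1600 Ma and the Cenozoic opens at 66 Ma, so the interval is 1600 − 66 = 1534 Myr.
An era fits inside if it starts at or after 1600 Ma and ends at or before 66 Ma; oldest first that gives Mesoproterozoic, Neoproterozoic, Paleozoic, Mesozoic.

1534 million years; Mesoproterozoic, Neoproterozoic, Paleozoic, Mesozoic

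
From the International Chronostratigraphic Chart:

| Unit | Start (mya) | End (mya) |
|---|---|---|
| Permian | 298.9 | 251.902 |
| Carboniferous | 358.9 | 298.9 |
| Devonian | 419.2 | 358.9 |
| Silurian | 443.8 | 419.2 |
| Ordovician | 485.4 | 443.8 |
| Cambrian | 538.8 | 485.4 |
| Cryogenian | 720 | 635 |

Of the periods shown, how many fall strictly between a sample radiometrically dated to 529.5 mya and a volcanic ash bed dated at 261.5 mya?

529.5 Ma sits inside the Cambrian (538.8–485.4) and 261.5 Ma inside the Permian (298.9–251.902); neither of those is wholly between the two dates.
The listed periods lying completely between them are Ordovician, Silurian, Devonian, Carboniferous — 4 in all.

4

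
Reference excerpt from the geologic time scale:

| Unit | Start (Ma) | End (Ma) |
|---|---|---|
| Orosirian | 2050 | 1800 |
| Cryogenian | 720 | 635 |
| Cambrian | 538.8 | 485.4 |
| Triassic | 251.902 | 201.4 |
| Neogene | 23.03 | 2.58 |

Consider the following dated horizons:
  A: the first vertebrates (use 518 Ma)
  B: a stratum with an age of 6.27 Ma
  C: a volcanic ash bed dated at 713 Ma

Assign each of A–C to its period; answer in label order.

Match each age against the start–end ranges in the excerpt: A = 518 Ma → Cambrian (538.8–485.4); B = 6.27 Ma → Neogene (23.03–2.58); C = 713 Ma → Cryogenian (720–635).

A — Cambrian; B — Neogene; C — Cryogenian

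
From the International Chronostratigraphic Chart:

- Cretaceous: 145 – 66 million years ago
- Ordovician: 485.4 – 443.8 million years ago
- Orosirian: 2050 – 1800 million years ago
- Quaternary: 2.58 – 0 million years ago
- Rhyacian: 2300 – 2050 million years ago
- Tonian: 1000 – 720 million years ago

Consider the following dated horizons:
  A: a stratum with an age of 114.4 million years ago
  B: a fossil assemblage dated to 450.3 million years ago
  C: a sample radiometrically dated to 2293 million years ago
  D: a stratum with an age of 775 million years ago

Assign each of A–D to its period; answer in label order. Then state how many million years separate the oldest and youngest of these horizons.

A: 114.4 Ma lies in 145–66 Ma, so Cretaceous.
B: 450.3 Ma lies in 485.4–443.8 Ma, so Ordovician.
C: 2293 Ma lies in 2300–2050 Ma, so Rhyacian.
D: 775 Ma lies in 1000–720 Ma, so Tonian.
Oldest = 2293 Ma, youngest = 114.4 Ma → span 2178.6 Myr.

A — Cretaceous; B — Ordovician; C — Rhyacian; D — Tonian; span 2178.6 million years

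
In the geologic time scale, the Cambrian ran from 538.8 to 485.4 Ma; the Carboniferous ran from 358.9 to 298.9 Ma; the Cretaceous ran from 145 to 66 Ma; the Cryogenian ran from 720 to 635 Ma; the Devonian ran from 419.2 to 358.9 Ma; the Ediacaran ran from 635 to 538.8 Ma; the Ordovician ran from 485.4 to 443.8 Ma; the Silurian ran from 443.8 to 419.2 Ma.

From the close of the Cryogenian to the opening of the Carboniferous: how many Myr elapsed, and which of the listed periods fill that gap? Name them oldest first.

The Cryogenian closes at 635 Ma and the Carboniferous opens at 358.9 Ma, so the interval is 635 − 358.9 = 276.1 Myr.
A period fits inside if it starts at or after 635 Ma and ends at or before 358.9 Ma; oldest first that gives Ediacaran, Cambrian, Ordovician, Silurian, Devonian.

276.1 million years; Ediacaran, Cambrian, Ordovician, Silurian, Devonian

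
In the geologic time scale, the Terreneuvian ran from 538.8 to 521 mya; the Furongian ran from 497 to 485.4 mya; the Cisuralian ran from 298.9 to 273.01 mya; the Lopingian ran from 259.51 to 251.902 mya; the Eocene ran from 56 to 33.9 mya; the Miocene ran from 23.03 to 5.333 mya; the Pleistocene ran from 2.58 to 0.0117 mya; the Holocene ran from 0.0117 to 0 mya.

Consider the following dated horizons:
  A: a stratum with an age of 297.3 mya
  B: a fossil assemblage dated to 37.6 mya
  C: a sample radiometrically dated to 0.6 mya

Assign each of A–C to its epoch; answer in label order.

A — Cisuralian; B — Eocene; C — Pleistocene

Match each age against the start–end ranges in the excerpt: A = 297.3 Ma → Cisuralian (298.9–273.01); B = 37.6 Ma → Eocene (56–33.9); C = 0.6 Ma → Pleistocene (2.58–0.0117).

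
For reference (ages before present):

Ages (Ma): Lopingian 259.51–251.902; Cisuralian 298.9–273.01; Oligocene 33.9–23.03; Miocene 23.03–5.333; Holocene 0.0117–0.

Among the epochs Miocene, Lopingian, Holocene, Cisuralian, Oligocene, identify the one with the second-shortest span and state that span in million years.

Durations: Miocene 17.697; Lopingian 7.608; Holocene 0.0117; Cisuralian 25.89; Oligocene 10.87 Myr.
Sorted shortest-first: Holocene (0.0117), Lopingian (7.608), Oligocene (10.87), Miocene (17.697), Cisuralian (25.89).
The second shortest is Lopingian at 7.608 Myr.

Lopingian, 7.608 million years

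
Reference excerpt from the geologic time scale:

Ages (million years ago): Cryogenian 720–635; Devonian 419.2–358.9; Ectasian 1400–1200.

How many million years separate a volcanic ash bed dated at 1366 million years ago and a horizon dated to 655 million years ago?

711 million years

1366 − 655 = 711 million years.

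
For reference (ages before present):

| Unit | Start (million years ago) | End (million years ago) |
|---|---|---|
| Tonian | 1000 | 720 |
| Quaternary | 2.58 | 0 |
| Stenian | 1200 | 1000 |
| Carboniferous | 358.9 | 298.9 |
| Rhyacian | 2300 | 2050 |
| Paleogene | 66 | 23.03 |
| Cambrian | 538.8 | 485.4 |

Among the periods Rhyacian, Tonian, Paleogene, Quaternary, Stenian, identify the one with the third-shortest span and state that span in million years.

Start − end for each: Rhyacian 2300 − 2050 = 250; Tonian 1000 − 720 = 280; Paleogene 66 − 23.03 = 42.97; Quaternary 2.58 − 0 = 2.58; Stenian 1200 − 1000 = 200.
Ranking these from shortest: Quaternary < Paleogene < Stenian < Rhyacian < Tonian.
Position 3 in that ranking is Stenian, which lasted 200 Myr.

Stenian, 200 million years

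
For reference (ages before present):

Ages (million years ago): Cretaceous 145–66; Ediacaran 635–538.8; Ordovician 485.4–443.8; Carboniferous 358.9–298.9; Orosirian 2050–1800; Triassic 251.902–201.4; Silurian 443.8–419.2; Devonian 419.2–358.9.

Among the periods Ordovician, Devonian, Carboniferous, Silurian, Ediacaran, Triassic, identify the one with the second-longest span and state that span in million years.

Durations: Ordovician 41.6; Devonian 60.3; Carboniferous 60; Silurian 24.6; Ediacaran 96.2; Triassic 50.502 Myr.
Sorted longest-first: Ediacaran (96.2), Devonian (60.3), Carboniferous (60), Triassic (50.502), Ordovician (41.6), Silurian (24.6).
The second longest is Devonian at 60.3 Myr.

Devonian, 60.3 million years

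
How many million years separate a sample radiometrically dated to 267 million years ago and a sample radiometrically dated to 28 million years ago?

239 million years

267 − 28 = 239 million years.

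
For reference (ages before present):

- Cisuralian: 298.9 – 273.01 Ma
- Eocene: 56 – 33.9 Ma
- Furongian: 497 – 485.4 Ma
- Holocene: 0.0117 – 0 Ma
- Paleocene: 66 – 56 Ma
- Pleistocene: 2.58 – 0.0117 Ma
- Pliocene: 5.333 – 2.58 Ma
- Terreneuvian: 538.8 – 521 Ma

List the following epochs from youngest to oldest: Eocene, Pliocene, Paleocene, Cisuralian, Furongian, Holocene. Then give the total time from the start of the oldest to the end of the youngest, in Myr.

Holocene, Pliocene, Eocene, Paleocene, Cisuralian, Furongian; total span 497 Myr

Start ages (Ma): Furongian 497, Cisuralian 298.9, Paleocene 66, Eocene 56, Pliocene 5.333, Holocene 0.0117.
Ordered youngest to oldest: Holocene, Pliocene, Eocene, Paleocene, Cisuralian, Furongian.
Span = 497 − 0 = 497 Myr.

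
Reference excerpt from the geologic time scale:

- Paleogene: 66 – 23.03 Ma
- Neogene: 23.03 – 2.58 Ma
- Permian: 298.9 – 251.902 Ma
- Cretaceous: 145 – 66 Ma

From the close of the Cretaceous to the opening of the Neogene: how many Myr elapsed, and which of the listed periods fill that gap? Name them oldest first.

The Cretaceous closes at 66 Ma and the Neogene opens at 23.03 Ma, so the interval is 66 − 23.03 = 42.97 Myr.
A period fits inside if it starts at or after 66 Ma and ends at or before 23.03 Ma; oldest first that gives Paleogene.

42.97 million years; Paleogene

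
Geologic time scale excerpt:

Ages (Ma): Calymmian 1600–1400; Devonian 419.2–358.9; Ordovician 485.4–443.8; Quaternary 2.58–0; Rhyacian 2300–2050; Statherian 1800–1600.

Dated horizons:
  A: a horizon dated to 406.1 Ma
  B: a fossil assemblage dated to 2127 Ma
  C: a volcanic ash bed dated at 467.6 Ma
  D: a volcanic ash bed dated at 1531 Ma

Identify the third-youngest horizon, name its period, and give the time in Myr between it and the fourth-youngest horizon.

D, in the Calymmian; 596 million years to B

Sorted youngest-first by Ma: A (406.1), C (467.6), D (1531), B (2127).
The third youngest is D at 1531 Ma, which lies in 1600–1400 Ma: the Calymmian.
The fourth youngest is B at 2127 Ma; separation = |1531 − 2127| = 596 Myr.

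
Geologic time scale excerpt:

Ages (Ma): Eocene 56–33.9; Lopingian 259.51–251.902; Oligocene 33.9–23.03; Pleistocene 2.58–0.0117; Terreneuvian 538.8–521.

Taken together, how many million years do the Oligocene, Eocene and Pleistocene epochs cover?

Each duration: Oligocene = 10.87; Eocene = 22.1; Pleistocene = 2.5683.
Sum: 10.87 + 22.1 + 2.5683 = 35.5383 Myr.

35.5383 million years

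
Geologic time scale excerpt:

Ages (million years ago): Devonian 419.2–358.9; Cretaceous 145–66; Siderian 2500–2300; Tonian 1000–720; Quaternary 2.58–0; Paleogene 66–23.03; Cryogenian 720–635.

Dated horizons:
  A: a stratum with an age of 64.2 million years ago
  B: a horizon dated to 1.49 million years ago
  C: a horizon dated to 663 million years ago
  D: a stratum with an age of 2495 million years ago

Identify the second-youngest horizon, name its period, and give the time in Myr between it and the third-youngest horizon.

A, in the Paleogene; 598.8 million years to C

Smaller Ma means younger, so youngest first: B 1.49 < A 64.2 < C 663 < D 2495.
Counting 2 along gives A (64.2 Ma); the excerpt puts that inside the Paleogene, 66–23.03 Ma.
Next in line is C (663 Ma), and 663 − 64.2 = 598.8 Myr.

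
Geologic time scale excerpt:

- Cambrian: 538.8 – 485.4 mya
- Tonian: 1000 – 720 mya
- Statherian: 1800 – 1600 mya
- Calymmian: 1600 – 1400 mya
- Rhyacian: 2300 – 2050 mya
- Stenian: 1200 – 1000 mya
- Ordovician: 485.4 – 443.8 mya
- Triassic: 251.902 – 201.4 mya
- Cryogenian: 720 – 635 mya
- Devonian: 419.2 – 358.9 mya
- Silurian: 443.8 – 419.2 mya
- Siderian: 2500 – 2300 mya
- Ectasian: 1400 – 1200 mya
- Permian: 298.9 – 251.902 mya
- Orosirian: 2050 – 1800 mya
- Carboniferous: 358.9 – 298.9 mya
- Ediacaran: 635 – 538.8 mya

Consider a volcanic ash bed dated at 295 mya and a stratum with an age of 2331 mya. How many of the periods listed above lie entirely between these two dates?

2331 Ma sits inside the Siderian (2500–2300) and 295 Ma inside the Permian (298.9–251.902); neither of those is wholly between the two dates.
The listed periods lying completely between them are Rhyacian, Orosirian, Statherian, Calymmian, Ectasian, Stenian, Tonian, Cryogenian, Ediacaran, Cambrian, Ordovician, Silurian, Devonian, Carboniferous — 14 in all.

14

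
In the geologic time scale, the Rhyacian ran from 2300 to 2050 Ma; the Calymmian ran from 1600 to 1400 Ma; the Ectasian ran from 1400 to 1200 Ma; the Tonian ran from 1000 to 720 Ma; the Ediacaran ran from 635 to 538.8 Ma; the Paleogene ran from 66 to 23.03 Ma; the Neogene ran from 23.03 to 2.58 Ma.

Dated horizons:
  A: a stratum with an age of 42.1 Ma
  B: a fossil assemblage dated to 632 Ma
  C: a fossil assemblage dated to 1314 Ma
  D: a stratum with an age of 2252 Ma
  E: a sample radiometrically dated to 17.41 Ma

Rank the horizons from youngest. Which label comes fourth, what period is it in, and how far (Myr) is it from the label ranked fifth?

C, in the Ectasian; 938 million years to D

Sorted youngest-first by Ma: E (17.41), A (42.1), B (632), C (1314), D (2252).
The fourth youngest is C at 1314 Ma, which lies in 1400–1200 Ma: the Ectasian.
The fifth youngest is D at 2252 Ma; separation = |1314 − 2252| = 938 Myr.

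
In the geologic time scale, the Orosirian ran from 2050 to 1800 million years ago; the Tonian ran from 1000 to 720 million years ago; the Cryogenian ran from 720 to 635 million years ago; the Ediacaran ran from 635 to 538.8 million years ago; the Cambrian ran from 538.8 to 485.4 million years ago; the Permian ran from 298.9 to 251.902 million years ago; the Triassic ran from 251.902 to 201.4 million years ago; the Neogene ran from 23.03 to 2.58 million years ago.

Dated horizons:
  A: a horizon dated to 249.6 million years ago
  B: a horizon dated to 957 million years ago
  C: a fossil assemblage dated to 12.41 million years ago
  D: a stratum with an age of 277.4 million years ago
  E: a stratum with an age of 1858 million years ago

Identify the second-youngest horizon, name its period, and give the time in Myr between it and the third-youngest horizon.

A, in the Triassic; 27.8 million years to D

Smaller Ma means younger, so youngest first: C 12.41 < A 249.6 < D 277.4 < B 957 < E 1858.
Counting 2 along gives A (249.6 Ma); the excerpt puts that inside the Triassic, 251.902–201.4 Ma.
Next in line is D (277.4 Ma), and 277.4 − 249.6 = 27.8 Myr.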